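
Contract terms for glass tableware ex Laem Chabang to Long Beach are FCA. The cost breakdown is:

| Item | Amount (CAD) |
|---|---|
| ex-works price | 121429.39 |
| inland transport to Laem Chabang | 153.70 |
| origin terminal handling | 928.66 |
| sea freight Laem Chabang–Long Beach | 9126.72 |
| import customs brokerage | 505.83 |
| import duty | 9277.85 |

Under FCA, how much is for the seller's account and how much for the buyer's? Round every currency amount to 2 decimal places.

FCA: the seller delivers export-cleared goods to the carrier; the buyer bears costs from that point.
Seller's account: goods 121429.39 + inland to port 153.70 = 121583.09
Buyer's account: origin terminal 928.66 + freight 9126.72 + brokerage 505.83 + duty 9277.85 = 19839.06

Seller: CAD 121583.09; buyer: CAD 19839.06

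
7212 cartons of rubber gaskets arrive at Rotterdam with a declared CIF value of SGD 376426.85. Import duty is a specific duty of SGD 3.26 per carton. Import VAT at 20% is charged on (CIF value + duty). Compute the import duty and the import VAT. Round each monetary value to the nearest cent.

Import duty: SGD 23511.12; import VAT: SGD 79987.59

Import duty = 7212 × 3.26 = 23511.12
VAT base = CIF + duty = 376426.85 + 23511.12 = 399937.97
Import VAT = 399937.97 × 20% = 79987.59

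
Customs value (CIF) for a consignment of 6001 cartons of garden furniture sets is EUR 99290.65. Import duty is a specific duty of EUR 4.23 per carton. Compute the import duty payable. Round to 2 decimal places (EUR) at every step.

Import duty = 6001 × 4.23 = 25384.23

Import duty: EUR 25384.23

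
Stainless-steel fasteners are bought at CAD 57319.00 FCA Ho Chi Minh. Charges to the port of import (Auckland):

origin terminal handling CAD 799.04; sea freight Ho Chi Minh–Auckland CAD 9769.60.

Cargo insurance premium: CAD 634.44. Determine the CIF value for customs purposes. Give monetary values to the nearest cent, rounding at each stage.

CIF value: CAD 68522.08

CIF = FCA price + pre-shipment costs + freight + insurance
CIF = 57319.00 + 799.04 + 9769.60 + 634.44 = 68522.08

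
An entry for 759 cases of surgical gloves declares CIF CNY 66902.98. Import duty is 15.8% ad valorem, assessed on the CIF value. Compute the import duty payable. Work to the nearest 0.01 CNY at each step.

Import duty = 66902.98 × 15.8% = 10570.67

Import duty: CNY 10570.67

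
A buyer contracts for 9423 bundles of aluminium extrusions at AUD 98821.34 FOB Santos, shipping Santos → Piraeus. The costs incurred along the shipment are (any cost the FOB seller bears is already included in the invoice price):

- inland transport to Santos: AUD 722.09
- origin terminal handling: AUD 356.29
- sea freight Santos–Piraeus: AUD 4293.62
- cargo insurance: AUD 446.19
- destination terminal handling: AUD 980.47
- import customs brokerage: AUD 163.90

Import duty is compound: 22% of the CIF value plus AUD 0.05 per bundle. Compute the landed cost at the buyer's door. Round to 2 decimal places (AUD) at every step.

FOB: the seller bears costs until goods are on board at the origin port; the buyer bears freight, insurance and all costs thereafter.
Already in the invoice (seller's account under FOB): inland to port, origin terminal — exclude.
CIF value = FOB price + freight + insurance = 98821.34 + 4293.62 + 446.19 = 103561.15
Ad valorem component: 103561.15 × 22% = 22783.45
Specific component: 9423 × 0.05 = 471.15
Import duty = 22783.45 + 471.15 = 23254.60
Buyer bears: freight 4293.62 + insurance 446.19 + destination terminal 980.47 + brokerage 163.90 + duty 23254.60 = 29138.78
Landed cost = invoice 98821.34 + 29138.78 = 127960.12

Total landed cost: AUD 127960.12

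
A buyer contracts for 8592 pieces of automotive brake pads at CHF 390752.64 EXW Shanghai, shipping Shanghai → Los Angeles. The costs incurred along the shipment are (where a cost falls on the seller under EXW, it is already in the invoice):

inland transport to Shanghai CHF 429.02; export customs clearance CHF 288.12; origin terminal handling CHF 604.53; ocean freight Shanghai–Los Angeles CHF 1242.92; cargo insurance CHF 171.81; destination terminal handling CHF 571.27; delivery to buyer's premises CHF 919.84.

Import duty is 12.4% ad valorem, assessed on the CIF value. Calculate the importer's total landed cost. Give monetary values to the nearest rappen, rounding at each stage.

Total landed cost: CHF 443772.79

EXW: the seller makes goods available at their premises; the buyer bears all onward costs.
CIF value = EXW price + inland to port + export clearance + origin terminal + freight + insurance = 390752.64 + 429.02 + 288.12 + 604.53 + 1242.92 + 171.81 = 393489.04
Import duty = 393489.04 × 12.4% = 48792.64
Buyer bears: inland to port 429.02 + export clearance 288.12 + origin terminal 604.53 + freight 1242.92 + insurance 171.81 + destination terminal 571.27 + delivery 919.84 + duty 48792.64 = 53020.15
Landed cost = invoice 390752.64 + 53020.15 = 443772.79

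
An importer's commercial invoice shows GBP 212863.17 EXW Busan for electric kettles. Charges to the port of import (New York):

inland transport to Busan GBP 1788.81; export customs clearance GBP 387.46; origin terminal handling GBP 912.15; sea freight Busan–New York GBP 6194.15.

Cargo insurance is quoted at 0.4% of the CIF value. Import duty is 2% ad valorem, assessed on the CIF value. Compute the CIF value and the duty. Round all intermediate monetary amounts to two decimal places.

Let C be the CIF value. C = EXW price + pre-shipment costs + freight + 0.4% × C
C − 0.4% × C = 212863.17 + 1788.81 + 387.46 + 912.15 + 6194.15
0.996 × C = 222145.74
C = 222145.74 / 0.996 = 223037.89
Insurance premium = 0.4% × 223037.89 = 892.15
Import duty = 223037.89 × 2% = 4460.76

CIF value: GBP 223037.89; import duty: GBP 4460.76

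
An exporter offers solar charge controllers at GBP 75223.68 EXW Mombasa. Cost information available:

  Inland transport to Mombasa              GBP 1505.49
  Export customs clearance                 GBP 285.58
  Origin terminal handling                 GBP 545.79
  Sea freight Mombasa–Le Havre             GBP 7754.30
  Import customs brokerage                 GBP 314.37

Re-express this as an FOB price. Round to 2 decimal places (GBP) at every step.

FOB price: GBP 77560.54

Not relevant to the conversion: freight, brokerage — on the buyer under both terms; not part of either seller's price.
From EXW to FOB, the seller additionally bears: inland to port, export clearance, origin terminal.
FOB price = 75223.68 + 1505.49 + 285.58 + 545.79 = 77560.54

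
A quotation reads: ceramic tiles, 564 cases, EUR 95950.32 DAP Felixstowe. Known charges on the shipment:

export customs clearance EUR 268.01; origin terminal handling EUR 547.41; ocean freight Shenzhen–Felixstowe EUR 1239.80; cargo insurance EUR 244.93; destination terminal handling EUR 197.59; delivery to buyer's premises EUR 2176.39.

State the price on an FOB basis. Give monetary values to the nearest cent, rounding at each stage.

Not relevant to the conversion: origin terminal, export clearance — on the seller under both DAP and FOB; already in the DAP price and stays in the FOB price.
From DAP to FOB, the seller no longer bears: freight, insurance, destination terminal, delivery.
FOB price = 95950.32 − 1239.80 − 244.93 − 197.59 − 2176.39 = 92091.61

FOB price: EUR 92091.61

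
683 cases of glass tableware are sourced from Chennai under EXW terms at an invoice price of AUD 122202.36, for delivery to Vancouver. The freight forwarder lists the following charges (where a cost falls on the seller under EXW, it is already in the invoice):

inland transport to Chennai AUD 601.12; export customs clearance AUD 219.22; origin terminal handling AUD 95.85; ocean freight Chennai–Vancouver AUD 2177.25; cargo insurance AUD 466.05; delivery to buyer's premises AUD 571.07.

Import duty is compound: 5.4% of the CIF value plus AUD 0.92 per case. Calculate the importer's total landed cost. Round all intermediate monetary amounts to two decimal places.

Total landed cost: AUD 133752.42

EXW: the seller makes goods available at their premises; the buyer bears all onward costs.
CIF value = EXW price + inland to port + export clearance + origin terminal + freight + insurance = 122202.36 + 601.12 + 219.22 + 95.85 + 2177.25 + 466.05 = 125761.85
Ad valorem component: 125761.85 × 5.4% = 6791.14
Specific component: 683 × 0.92 = 628.36
Import duty = 6791.14 + 628.36 = 7419.50
Buyer bears: inland to port 601.12 + export clearance 219.22 + origin terminal 95.85 + freight 2177.25 + insurance 466.05 + delivery 571.07 + duty 7419.50 = 11550.06
Landed cost = invoice 122202.36 + 11550.06 = 133752.42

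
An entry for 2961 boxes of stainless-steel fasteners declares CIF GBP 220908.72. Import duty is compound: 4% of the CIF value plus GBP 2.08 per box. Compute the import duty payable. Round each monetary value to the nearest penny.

Ad valorem component: 220908.72 × 4% = 8836.35
Specific component: 2961 × 2.08 = 6158.88
Import duty = 8836.35 + 6158.88 = 14995.23

Import duty: GBP 14995.23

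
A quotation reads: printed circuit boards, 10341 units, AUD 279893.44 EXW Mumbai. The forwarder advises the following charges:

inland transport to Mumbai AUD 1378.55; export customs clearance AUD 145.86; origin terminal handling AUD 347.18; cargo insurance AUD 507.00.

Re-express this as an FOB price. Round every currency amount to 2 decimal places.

Not relevant to the conversion: insurance — on the buyer under both terms; not part of either seller's price.
From EXW to FOB, the seller additionally bears: inland to port, export clearance, origin terminal.
FOB price = 279893.44 + 1378.55 + 145.86 + 347.18 = 281765.03

FOB price: AUD 281765.03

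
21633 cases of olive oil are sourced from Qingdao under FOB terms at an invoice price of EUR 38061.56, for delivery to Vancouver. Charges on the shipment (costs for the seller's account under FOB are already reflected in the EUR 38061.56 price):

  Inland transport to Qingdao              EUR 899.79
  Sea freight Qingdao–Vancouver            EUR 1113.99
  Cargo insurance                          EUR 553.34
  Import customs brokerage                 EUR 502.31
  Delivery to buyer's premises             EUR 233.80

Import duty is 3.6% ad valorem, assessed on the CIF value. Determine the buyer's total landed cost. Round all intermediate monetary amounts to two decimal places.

Total landed cost: EUR 41895.24

FOB: the seller bears costs until goods are on board at the origin port; the buyer bears freight, insurance and all costs thereafter.
Already in the invoice (seller's account under FOB): inland to port — exclude.
CIF value = FOB price + freight + insurance = 38061.56 + 1113.99 + 553.34 = 39728.89
Import duty = 39728.89 × 3.6% = 1430.24
Buyer bears: freight 1113.99 + insurance 553.34 + brokerage 502.31 + delivery 233.80 + duty 1430.24 = 3833.68
Landed cost = invoice 38061.56 + 3833.68 = 41895.24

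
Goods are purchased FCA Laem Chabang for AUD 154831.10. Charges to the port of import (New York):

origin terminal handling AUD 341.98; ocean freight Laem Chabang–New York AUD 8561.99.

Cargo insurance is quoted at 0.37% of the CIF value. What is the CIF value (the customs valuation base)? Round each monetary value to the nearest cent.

Let C be the CIF value. C = FCA price + pre-shipment costs + freight + 0.37% × C
C − 0.37% × C = 154831.10 + 341.98 + 8561.99
0.9963 × C = 163735.07
C = 163735.07 / 0.9963 = 164343.14
Insurance premium = 0.37% × 164343.14 = 608.07

CIF value: AUD 164343.14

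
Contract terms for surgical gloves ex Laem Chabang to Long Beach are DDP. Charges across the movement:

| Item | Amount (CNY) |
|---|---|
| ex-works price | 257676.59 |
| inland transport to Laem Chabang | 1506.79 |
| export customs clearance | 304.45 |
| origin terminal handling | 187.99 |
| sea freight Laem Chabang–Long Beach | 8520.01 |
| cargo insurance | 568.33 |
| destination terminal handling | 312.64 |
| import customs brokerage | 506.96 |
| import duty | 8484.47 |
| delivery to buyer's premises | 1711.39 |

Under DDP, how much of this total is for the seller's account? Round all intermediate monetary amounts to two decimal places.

DDP: the seller bears all costs including import duty.
Seller's account: goods 257676.59 + inland to port 1506.79 + export clearance 304.45 + origin terminal 187.99 + freight 8520.01 + insurance 568.33 + destination terminal 312.64 + brokerage 506.96 + duty 8484.47 + delivery 1711.39 = 279779.62
Buyer's account: 0.00

Seller's account: CNY 279779.62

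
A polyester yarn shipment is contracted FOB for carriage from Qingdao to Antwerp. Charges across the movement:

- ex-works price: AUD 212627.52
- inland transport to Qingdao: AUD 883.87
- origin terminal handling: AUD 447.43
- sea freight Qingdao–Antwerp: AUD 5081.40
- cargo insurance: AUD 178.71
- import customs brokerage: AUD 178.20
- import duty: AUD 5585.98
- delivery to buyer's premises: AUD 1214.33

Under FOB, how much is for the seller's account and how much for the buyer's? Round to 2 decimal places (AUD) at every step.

Seller: AUD 213958.82; buyer: AUD 12238.62

FOB: the seller bears costs until goods are on board at the origin port; the buyer bears freight, insurance and all costs thereafter.
Seller's account: goods 212627.52 + inland to port 883.87 + origin terminal 447.43 = 213958.82
Buyer's account: freight 5081.40 + insurance 178.71 + brokerage 178.20 + duty 5585.98 + delivery 1214.33 = 12238.62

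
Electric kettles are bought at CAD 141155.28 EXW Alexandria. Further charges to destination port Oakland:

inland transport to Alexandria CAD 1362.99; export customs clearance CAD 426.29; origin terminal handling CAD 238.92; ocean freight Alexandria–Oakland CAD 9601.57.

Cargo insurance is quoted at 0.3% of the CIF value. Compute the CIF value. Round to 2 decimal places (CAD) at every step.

CIF value: CAD 153244.78

Let C be the CIF value. C = EXW price + pre-shipment costs + freight + 0.3% × C
C − 0.3% × C = 141155.28 + 1362.99 + 426.29 + 238.92 + 9601.57
0.997 × C = 152785.05
C = 152785.05 / 0.997 = 153244.78
Insurance premium = 0.3% × 153244.78 = 459.73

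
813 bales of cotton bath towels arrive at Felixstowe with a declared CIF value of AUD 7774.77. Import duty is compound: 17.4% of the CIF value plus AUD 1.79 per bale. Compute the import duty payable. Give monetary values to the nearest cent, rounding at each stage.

Import duty: AUD 2808.08

Ad valorem component: 7774.77 × 17.4% = 1352.81
Specific component: 813 × 1.79 = 1455.27
Import duty = 1352.81 + 1455.27 = 2808.08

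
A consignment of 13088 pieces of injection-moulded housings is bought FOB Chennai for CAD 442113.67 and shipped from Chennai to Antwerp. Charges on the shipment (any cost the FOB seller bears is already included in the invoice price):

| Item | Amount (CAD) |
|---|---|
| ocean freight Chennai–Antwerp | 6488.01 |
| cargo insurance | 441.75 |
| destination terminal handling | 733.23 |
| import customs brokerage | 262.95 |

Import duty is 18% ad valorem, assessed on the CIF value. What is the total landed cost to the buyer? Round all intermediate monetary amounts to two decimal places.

Total landed cost: CAD 530867.43

FOB: the seller bears costs until goods are on board at the origin port; the buyer bears freight, insurance and all costs thereafter.
CIF value = FOB price + freight + insurance = 442113.67 + 6488.01 + 441.75 = 449043.43
Import duty = 449043.43 × 18% = 80827.82
Buyer bears: freight 6488.01 + insurance 441.75 + destination terminal 733.23 + brokerage 262.95 + duty 80827.82 = 88753.76
Landed cost = invoice 442113.67 + 88753.76 = 530867.43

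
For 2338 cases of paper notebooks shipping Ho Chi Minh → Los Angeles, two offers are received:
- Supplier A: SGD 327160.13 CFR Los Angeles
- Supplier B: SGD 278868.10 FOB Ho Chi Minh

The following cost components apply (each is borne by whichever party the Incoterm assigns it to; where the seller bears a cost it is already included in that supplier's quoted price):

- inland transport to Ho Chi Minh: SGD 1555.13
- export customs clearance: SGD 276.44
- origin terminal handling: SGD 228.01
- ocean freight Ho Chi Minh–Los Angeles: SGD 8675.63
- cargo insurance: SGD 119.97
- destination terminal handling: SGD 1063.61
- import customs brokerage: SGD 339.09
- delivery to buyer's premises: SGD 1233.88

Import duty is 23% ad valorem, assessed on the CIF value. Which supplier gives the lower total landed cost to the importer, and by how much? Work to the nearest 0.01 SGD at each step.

Supplier A (CFR):
CIF value = CFR price + insurance = 327160.13 + 119.97 = 327280.10
Import duty = 327280.10 × 23% = 75274.42
Buyer bears (A): 119.97 + 1063.61 + 339.09 + 1233.88 = 2756.55
Landed cost (A) = invoice 327160.13 + 2756.55 + duty 75274.42 = 405191.10
Supplier B (FOB):
CIF value = FOB price + freight + insurance = 278868.10 + 8675.63 + 119.97 = 287663.70
Import duty = 287663.70 × 23% = 66162.65
Buyer bears (B): 8675.63 + 119.97 + 1063.61 + 339.09 + 1233.88 = 11432.18
Landed cost (B) = invoice 278868.10 + 11432.18 + duty 66162.65 = 356462.93
Difference = |405191.10 − 356462.93| = 48728.17

Supplier B is cheaper by SGD 48728.17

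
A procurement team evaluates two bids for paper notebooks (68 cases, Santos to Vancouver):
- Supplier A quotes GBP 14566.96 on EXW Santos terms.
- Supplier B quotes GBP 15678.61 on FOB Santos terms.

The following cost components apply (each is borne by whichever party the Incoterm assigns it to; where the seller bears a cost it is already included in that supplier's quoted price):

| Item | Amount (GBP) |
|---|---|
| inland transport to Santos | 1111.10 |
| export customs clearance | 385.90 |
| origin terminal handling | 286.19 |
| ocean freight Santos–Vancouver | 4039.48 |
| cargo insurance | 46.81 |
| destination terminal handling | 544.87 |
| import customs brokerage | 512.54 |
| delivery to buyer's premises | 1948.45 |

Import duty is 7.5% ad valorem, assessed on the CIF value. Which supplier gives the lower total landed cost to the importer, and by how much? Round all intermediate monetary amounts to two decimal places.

Supplier B is cheaper by GBP 721.90

Supplier A (EXW):
CIF value = EXW price + inland to port + export clearance + origin terminal + freight + insurance = 14566.96 + 1111.10 + 385.90 + 286.19 + 4039.48 + 46.81 = 20436.44
Import duty = 20436.44 × 7.5% = 1532.73
Buyer bears (A): 1111.10 + 385.90 + 286.19 + 4039.48 + 46.81 + 544.87 + 512.54 + 1948.45 = 8875.34
Landed cost (A) = invoice 14566.96 + 8875.34 + duty 1532.73 = 24975.03
Supplier B (FOB):
CIF value = FOB price + freight + insurance = 15678.61 + 4039.48 + 46.81 = 19764.90
Import duty = 19764.90 × 7.5% = 1482.37
Buyer bears (B): 4039.48 + 46.81 + 544.87 + 512.54 + 1948.45 = 7092.15
Landed cost (B) = invoice 15678.61 + 7092.15 + duty 1482.37 = 24253.13
Difference = |24975.03 − 24253.13| = 721.90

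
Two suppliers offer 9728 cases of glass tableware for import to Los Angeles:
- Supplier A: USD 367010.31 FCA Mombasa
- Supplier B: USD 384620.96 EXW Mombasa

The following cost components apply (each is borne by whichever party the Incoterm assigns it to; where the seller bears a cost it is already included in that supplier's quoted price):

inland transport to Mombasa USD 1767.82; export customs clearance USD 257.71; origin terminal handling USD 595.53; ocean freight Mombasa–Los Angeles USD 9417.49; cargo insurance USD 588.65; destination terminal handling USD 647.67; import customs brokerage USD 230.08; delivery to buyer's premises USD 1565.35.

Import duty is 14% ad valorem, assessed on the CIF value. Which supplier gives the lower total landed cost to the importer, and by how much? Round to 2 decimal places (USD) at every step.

Supplier A is cheaper by USD 22385.24

Supplier A (FCA):
CIF value = FCA price + origin terminal + freight + insurance = 367010.31 + 595.53 + 9417.49 + 588.65 = 377611.98
Import duty = 377611.98 × 14% = 52865.68
Buyer bears (A): 595.53 + 9417.49 + 588.65 + 647.67 + 230.08 + 1565.35 = 13044.77
Landed cost (A) = invoice 367010.31 + 13044.77 + duty 52865.68 = 432920.76
Supplier B (EXW):
CIF value = EXW price + inland to port + export clearance + origin terminal + freight + insurance = 384620.96 + 1767.82 + 257.71 + 595.53 + 9417.49 + 588.65 = 397248.16
Import duty = 397248.16 × 14% = 55614.74
Buyer bears (B): 1767.82 + 257.71 + 595.53 + 9417.49 + 588.65 + 647.67 + 230.08 + 1565.35 = 15070.30
Landed cost (B) = invoice 384620.96 + 15070.30 + duty 55614.74 = 455306.00
Difference = |432920.76 − 455306.00| = 22385.24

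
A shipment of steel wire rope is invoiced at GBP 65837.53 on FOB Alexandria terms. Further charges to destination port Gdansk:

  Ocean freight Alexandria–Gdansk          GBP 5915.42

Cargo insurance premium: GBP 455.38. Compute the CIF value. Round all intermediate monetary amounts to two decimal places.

CIF = FOB price + freight + insurance
CIF = 65837.53 + 5915.42 + 455.38 = 72208.33

CIF value: GBP 72208.33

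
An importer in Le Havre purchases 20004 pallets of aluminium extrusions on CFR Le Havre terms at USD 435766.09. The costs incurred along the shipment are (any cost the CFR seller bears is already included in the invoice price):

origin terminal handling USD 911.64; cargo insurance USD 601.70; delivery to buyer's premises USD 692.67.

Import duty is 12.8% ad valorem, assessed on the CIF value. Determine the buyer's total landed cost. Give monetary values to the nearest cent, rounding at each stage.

Total landed cost: USD 492915.54

CFR: the seller pays costs through ocean freight to the destination port, but not insurance.
Already in the invoice (seller's account under CFR): origin terminal — exclude.
CIF value = CFR price + insurance = 435766.09 + 601.70 = 436367.79
Import duty = 436367.79 × 12.8% = 55855.08
Buyer bears: insurance 601.70 + delivery 692.67 + duty 55855.08 = 57149.45
Landed cost = invoice 435766.09 + 57149.45 = 492915.54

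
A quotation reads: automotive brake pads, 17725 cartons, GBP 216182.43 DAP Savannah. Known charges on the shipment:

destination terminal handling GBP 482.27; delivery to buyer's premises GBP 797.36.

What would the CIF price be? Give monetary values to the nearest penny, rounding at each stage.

CIF price: GBP 214902.80

From DAP to CIF, the seller no longer bears: destination terminal, delivery.
CIF price = 216182.43 − 482.27 − 797.36 = 214902.80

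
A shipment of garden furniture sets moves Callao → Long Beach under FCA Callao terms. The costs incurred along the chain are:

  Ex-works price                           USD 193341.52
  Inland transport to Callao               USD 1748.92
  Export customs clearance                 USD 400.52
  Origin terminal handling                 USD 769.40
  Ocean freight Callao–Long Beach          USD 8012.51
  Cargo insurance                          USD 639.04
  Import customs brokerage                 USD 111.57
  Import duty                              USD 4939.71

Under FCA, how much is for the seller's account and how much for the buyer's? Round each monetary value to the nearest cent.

Seller: USD 195490.96; buyer: USD 14472.23

FCA: the seller delivers export-cleared goods to the carrier; the buyer bears costs from that point.
Seller's account: goods 193341.52 + inland to port 1748.92 + export clearance 400.52 = 195490.96
Buyer's account: origin terminal 769.40 + freight 8012.51 + insurance 639.04 + brokerage 111.57 + duty 4939.71 = 14472.23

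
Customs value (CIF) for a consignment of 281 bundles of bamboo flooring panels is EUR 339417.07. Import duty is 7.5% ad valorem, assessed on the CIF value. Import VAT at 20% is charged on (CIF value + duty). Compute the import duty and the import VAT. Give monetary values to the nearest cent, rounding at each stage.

Import duty = 339417.07 × 7.5% = 25456.28
VAT base = CIF + duty = 339417.07 + 25456.28 = 364873.35
Import VAT = 364873.35 × 20% = 72974.67

Import duty: EUR 25456.28; import VAT: EUR 72974.67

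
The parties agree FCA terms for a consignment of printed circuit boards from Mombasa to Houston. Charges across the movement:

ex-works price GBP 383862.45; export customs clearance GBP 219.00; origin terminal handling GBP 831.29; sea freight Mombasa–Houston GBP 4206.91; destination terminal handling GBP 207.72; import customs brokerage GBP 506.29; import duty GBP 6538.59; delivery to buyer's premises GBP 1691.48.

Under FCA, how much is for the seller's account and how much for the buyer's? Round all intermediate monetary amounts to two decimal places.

Seller: GBP 384081.45; buyer: GBP 13982.28

FCA: the seller delivers export-cleared goods to the carrier; the buyer bears costs from that point.
Seller's account: goods 383862.45 + export clearance 219.00 = 384081.45
Buyer's account: origin terminal 831.29 + freight 4206.91 + destination terminal 207.72 + brokerage 506.29 + duty 6538.59 + delivery 1691.48 = 13982.28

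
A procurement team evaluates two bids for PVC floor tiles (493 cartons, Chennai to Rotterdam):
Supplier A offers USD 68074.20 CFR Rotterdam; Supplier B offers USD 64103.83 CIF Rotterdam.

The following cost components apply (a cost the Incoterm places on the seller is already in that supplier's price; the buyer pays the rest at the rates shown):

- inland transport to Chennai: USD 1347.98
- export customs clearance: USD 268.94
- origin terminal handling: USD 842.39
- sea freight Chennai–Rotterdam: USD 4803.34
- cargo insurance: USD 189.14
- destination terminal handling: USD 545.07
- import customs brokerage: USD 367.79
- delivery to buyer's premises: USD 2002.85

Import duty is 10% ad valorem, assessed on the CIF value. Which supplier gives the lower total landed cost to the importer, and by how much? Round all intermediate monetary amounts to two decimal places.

Supplier A (CFR):
CIF value = CFR price + insurance = 68074.20 + 189.14 = 68263.34
Import duty = 68263.34 × 10% = 6826.33
Buyer bears (A): 189.14 + 545.07 + 367.79 + 2002.85 = 3104.85
Landed cost (A) = invoice 68074.20 + 3104.85 + duty 6826.33 = 78005.38
Supplier B (CIF):
The CIF price already equals the CIF value: 64103.83
Import duty = 64103.83 × 10% = 6410.38
Buyer bears (B): 545.07 + 367.79 + 2002.85 = 2915.71
Landed cost (B) = invoice 64103.83 + 2915.71 + duty 6410.38 = 73429.92
Difference = |78005.38 − 73429.92| = 4575.46

Supplier B is cheaper by USD 4575.46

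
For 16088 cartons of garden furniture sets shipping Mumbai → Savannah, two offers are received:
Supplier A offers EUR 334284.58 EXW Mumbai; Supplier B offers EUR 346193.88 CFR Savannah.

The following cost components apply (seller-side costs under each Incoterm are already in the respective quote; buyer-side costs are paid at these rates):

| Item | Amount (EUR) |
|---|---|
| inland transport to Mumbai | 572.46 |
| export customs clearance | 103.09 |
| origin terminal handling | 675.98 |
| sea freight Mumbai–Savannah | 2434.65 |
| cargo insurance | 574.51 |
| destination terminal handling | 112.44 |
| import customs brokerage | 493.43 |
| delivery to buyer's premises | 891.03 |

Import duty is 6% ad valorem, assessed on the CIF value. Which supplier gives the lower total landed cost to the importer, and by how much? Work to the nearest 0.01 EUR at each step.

Supplier A is cheaper by EUR 8610.50

Supplier A (EXW):
CIF value = EXW price + inland to port + export clearance + origin terminal + freight + insurance = 334284.58 + 572.46 + 103.09 + 675.98 + 2434.65 + 574.51 = 338645.27
Import duty = 338645.27 × 6% = 20318.72
Buyer bears (A): 572.46 + 103.09 + 675.98 + 2434.65 + 574.51 + 112.44 + 493.43 + 891.03 = 5857.59
Landed cost (A) = invoice 334284.58 + 5857.59 + duty 20318.72 = 360460.89
Supplier B (CFR):
CIF value = CFR price + insurance = 346193.88 + 574.51 = 346768.39
Import duty = 346768.39 × 6% = 20806.10
Buyer bears (B): 574.51 + 112.44 + 493.43 + 891.03 = 2071.41
Landed cost (B) = invoice 346193.88 + 2071.41 + duty 20806.10 = 369071.39
Difference = |360460.89 − 369071.39| = 8610.50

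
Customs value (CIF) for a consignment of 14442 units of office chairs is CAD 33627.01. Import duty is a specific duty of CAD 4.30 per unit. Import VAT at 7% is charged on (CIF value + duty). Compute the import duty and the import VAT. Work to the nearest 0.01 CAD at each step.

Import duty: CAD 62100.60; import VAT: CAD 6700.93

Import duty = 14442 × 4.30 = 62100.60
VAT base = CIF + duty = 33627.01 + 62100.60 = 95727.61
Import VAT = 95727.61 × 7% = 6700.93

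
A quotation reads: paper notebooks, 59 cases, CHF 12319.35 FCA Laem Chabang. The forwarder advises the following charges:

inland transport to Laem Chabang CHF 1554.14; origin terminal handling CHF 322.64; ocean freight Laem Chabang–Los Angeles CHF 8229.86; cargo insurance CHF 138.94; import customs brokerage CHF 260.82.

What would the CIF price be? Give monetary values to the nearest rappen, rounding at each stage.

CIF price: CHF 21010.79

Not relevant to the conversion: inland to port — on the seller under both FCA and CIF; already in the FCA price and stays in the CIF price. brokerage — on the buyer under both terms; not part of either seller's price.
From FCA to CIF, the seller additionally bears: origin terminal, freight, insurance.
CIF price = 12319.35 + 322.64 + 8229.86 + 138.94 = 21010.79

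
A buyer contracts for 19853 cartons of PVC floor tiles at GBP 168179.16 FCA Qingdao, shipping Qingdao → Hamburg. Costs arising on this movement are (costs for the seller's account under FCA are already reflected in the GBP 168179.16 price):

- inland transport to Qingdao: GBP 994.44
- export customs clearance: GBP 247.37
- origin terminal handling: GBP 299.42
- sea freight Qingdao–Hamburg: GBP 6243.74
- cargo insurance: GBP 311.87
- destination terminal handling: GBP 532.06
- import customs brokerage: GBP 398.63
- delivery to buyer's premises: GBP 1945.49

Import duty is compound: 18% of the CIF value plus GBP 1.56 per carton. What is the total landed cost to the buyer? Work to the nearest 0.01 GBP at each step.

FCA: the seller delivers export-cleared goods to the carrier; the buyer bears costs from that point.
Already in the invoice (seller's account under FCA): inland to port, export clearance — exclude.
CIF value = FCA price + origin terminal + freight + insurance = 168179.16 + 299.42 + 6243.74 + 311.87 = 175034.19
Ad valorem component: 175034.19 × 18% = 31506.15
Specific component: 19853 × 1.56 = 30970.68
Import duty = 31506.15 + 30970.68 = 62476.83
Buyer bears: origin terminal 299.42 + freight 6243.74 + insurance 311.87 + destination terminal 532.06 + brokerage 398.63 + delivery 1945.49 + duty 62476.83 = 72208.04
Landed cost = invoice 168179.16 + 72208.04 = 240387.20

Total landed cost: GBP 240387.20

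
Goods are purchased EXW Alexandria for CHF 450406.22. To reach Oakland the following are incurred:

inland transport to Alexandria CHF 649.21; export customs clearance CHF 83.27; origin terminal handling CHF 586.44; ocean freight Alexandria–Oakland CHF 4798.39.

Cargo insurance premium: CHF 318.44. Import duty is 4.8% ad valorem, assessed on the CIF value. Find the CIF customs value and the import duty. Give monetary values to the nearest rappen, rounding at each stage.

CIF = EXW price + pre-shipment costs + freight + insurance
CIF = 450406.22 + 649.21 + 83.27 + 586.44 + 4798.39 + 318.44 = 456841.97
Import duty = 456841.97 × 4.8% = 21928.41

CIF value: CHF 456841.97; import duty: CHF 21928.41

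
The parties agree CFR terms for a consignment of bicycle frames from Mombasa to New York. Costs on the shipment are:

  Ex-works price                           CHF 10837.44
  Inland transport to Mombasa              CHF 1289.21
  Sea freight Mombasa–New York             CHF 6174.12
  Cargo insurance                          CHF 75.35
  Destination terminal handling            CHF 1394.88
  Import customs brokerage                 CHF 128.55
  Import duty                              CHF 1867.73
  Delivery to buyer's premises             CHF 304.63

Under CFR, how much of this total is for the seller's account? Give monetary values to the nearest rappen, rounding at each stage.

CFR: the seller pays costs through ocean freight to the destination port, but not insurance.
Seller's account: goods 10837.44 + inland to port 1289.21 + freight 6174.12 = 18300.77
Buyer's account: insurance 75.35 + destination terminal 1394.88 + brokerage 128.55 + duty 1867.73 + delivery 304.63 = 3771.14

Seller's account: CHF 18300.77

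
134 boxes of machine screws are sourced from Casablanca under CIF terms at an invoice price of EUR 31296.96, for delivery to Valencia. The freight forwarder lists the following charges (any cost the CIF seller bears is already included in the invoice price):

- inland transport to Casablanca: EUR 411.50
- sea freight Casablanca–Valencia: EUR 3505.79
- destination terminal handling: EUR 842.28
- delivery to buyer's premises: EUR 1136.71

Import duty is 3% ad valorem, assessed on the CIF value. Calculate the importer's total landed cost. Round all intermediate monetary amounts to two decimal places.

Total landed cost: EUR 34214.86

CIF: the seller pays costs through ocean freight and marine insurance to the destination port.
Already in the invoice (seller's account under CIF): inland to port, freight — exclude.
The CIF price already equals the CIF value: 31296.96
Import duty = 31296.96 × 3% = 938.91
Buyer bears: destination terminal 842.28 + delivery 1136.71 + duty 938.91 = 2917.90
Landed cost = invoice 31296.96 + 2917.90 = 34214.86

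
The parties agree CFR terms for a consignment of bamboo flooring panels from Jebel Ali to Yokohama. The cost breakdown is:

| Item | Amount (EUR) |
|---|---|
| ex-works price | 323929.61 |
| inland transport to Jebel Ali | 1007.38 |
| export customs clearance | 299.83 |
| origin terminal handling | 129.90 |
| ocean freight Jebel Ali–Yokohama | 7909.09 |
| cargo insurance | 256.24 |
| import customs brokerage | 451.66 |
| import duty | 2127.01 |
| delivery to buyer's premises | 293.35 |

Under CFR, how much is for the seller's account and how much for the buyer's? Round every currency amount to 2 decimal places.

CFR: the seller pays costs through ocean freight to the destination port, but not insurance.
Seller's account: goods 323929.61 + inland to port 1007.38 + export clearance 299.83 + origin terminal 129.90 + freight 7909.09 = 333275.81
Buyer's account: insurance 256.24 + brokerage 451.66 + duty 2127.01 + delivery 293.35 = 3128.26

Seller: EUR 333275.81; buyer: EUR 3128.26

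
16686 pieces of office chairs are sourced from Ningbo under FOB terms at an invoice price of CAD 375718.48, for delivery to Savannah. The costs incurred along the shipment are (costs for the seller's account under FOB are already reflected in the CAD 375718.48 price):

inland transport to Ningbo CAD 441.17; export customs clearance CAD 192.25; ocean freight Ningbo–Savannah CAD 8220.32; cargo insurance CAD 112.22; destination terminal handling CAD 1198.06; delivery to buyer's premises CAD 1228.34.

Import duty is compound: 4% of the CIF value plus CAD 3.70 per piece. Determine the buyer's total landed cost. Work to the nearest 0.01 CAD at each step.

FOB: the seller bears costs until goods are on board at the origin port; the buyer bears freight, insurance and all costs thereafter.
Already in the invoice (seller's account under FOB): inland to port, export clearance — exclude.
CIF value = FOB price + freight + insurance = 375718.48 + 8220.32 + 112.22 = 384051.02
Ad valorem component: 384051.02 × 4% = 15362.04
Specific component: 16686 × 3.70 = 61738.20
Import duty = 15362.04 + 61738.20 = 77100.24
Buyer bears: freight 8220.32 + insurance 112.22 + destination terminal 1198.06 + delivery 1228.34 + duty 77100.24 = 87859.18
Landed cost = invoice 375718.48 + 87859.18 = 463577.66

Total landed cost: CAD 463577.66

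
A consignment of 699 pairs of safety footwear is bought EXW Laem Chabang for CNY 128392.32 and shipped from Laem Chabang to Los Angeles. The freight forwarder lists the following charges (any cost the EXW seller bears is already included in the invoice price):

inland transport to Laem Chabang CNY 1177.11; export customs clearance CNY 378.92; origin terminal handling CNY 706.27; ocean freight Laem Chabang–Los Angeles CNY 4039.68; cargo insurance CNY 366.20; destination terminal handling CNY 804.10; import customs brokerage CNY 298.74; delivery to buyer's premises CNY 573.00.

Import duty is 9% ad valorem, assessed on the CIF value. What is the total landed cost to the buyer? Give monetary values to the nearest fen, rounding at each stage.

EXW: the seller makes goods available at their premises; the buyer bears all onward costs.
CIF value = EXW price + inland to port + export clearance + origin terminal + freight + insurance = 128392.32 + 1177.11 + 378.92 + 706.27 + 4039.68 + 366.20 = 135060.50
Import duty = 135060.50 × 9% = 12155.45
Buyer bears: inland to port 1177.11 + export clearance 378.92 + origin terminal 706.27 + freight 4039.68 + insurance 366.20 + destination terminal 804.10 + brokerage 298.74 + delivery 573.00 + duty 12155.45 = 20499.47
Landed cost = invoice 128392.32 + 20499.47 = 148891.79

Total landed cost: CNY 148891.79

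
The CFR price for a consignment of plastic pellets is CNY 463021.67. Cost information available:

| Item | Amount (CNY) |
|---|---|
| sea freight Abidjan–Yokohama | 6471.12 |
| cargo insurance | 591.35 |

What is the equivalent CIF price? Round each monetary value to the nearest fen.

Not relevant to the conversion: freight — on the seller under both CFR and CIF; already in the CFR price and stays in the CIF price.
From CFR to CIF, the seller additionally bears: insurance.
CIF price = 463021.67 + 591.35 = 463613.02

CIF price: CNY 463613.02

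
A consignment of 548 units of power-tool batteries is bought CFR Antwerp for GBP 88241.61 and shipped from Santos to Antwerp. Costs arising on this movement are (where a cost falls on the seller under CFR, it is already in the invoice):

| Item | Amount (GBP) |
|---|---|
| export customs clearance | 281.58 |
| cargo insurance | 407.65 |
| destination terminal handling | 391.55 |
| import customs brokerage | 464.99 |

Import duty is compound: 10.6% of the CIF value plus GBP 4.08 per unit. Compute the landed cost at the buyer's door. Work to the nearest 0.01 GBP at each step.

Total landed cost: GBP 101138.46

CFR: the seller pays costs through ocean freight to the destination port, but not insurance.
Already in the invoice (seller's account under CFR): export clearance — exclude.
CIF value = CFR price + insurance = 88241.61 + 407.65 = 88649.26
Ad valorem component: 88649.26 × 10.6% = 9396.82
Specific component: 548 × 4.08 = 2235.84
Import duty = 9396.82 + 2235.84 = 11632.66
Buyer bears: insurance 407.65 + destination terminal 391.55 + brokerage 464.99 + duty 11632.66 = 12896.85
Landed cost = invoice 88241.61 + 12896.85 = 101138.46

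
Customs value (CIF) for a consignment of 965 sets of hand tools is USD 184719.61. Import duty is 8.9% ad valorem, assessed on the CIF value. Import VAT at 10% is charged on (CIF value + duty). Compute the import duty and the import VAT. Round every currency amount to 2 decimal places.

Import duty: USD 16440.05; import VAT: USD 20115.97

Import duty = 184719.61 × 8.9% = 16440.05
VAT base = CIF + duty = 184719.61 + 16440.05 = 201159.66
Import VAT = 201159.66 × 10% = 20115.97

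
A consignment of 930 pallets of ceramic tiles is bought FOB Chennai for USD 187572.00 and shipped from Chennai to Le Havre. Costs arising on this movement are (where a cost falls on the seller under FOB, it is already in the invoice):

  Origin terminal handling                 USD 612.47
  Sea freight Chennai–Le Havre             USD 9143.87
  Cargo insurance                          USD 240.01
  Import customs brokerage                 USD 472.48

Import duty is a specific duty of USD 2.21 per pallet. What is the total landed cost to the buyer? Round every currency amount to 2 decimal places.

Total landed cost: USD 199483.66

FOB: the seller bears costs until goods are on board at the origin port; the buyer bears freight, insurance and all costs thereafter.
Already in the invoice (seller's account under FOB): origin terminal — exclude.
CIF value = FOB price + freight + insurance = 187572.00 + 9143.87 + 240.01 = 196955.88
Import duty = 930 × 2.21 = 2055.30
Buyer bears: freight 9143.87 + insurance 240.01 + brokerage 472.48 + duty 2055.30 = 11911.66
Landed cost = invoice 187572.00 + 11911.66 = 199483.66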